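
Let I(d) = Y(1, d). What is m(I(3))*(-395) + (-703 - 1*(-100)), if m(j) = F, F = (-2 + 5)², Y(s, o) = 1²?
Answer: -4158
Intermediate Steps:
Y(s, o) = 1
I(d) = 1
F = 9 (F = 3² = 9)
m(j) = 9
m(I(3))*(-395) + (-703 - 1*(-100)) = 9*(-395) + (-703 - 1*(-100)) = -3555 + (-703 + 100) = -3555 - 603 = -4158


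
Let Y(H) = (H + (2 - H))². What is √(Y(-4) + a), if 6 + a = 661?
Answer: √659 ≈ 25.671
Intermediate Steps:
Y(H) = 4 (Y(H) = 2² = 4)
a = 655 (a = -6 + 661 = 655)
√(Y(-4) + a) = √(4 + 655) = √659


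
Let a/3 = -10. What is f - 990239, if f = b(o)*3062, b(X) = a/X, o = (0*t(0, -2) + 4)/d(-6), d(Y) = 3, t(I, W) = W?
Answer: -1059134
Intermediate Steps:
a = -30 (a = 3*(-10) = -30)
o = 4/3 (o = (0*(-2) + 4)/3 = (0 + 4)*(1/3) = 4*(1/3) = 4/3 ≈ 1.3333)
b(X) = -30/X
f = -68895 (f = -30/4/3*3062 = -30*3/4*3062 = -45/2*3062 = -68895)
f - 990239 = -68895 - 990239 = -1059134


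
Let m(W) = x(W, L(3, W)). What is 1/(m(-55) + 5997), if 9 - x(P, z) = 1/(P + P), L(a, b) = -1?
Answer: 110/660661 ≈ 0.00016650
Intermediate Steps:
x(P, z) = 9 - 1/(2*P) (x(P, z) = 9 - 1/(P + P) = 9 - 1/(2*P))
m(W) = 9 - 1/(2*W)
1/(m(-55) + 5997) = 1/((9 - 1/2/(-55)) + 5997) = 1/((9 - 1/2*(-1/55)) + 5997) = 1/((9 + 1/110) + 5997) = 1/(991/110 + 5997) = 1/(660661/110) = 110/660661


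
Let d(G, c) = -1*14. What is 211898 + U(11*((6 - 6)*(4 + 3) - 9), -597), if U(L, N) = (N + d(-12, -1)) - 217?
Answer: 211070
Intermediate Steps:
d(G, c) = -14
U(L, N) = -231 + N (U(L, N) = (N - 14) - 217 = (-14 + N) - 217 = -231 + N)
211898 + U(11*((6 - 6)*(4 + 3) - 9), -597) = 211898 + (-231 - 597) = 211898 - 828 = 211070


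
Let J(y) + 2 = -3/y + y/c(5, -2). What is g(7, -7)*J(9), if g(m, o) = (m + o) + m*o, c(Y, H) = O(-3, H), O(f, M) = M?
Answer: 2009/6 ≈ 334.83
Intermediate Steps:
c(Y, H) = H
J(y) = -2 - 3/y - y/2 (J(y) = -2 + (-3/y + y/(-2)) = -2 + (-3/y + y*(-½)) = -2 + (-3/y - y/2) = -2 - 3/y - y/2)
g(m, o) = m + o + m*o
g(7, -7)*J(9) = (7 - 7 + 7*(-7))*(-2 - 3/9 - ½*9) = (7 - 7 - 49)*(-2 - 3*⅑ - 9/2) = -49*(-2 - ⅓ - 9/2) = -49*(-41/6) = 2009/6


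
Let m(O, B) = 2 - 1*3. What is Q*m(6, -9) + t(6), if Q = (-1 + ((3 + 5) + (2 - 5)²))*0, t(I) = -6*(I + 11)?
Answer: -102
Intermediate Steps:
t(I) = -66 - 6*I (t(I) = -6*(11 + I) = -66 - 6*I)
m(O, B) = -1 (m(O, B) = 2 - 3 = -1)
Q = 0 (Q = (-1 + (8 + (-3)²))*0 = (-1 + (8 + 9))*0 = (-1 + 17)*0 = 16*0 = 0)
Q*m(6, -9) + t(6) = 0*(-1) + (-66 - 6*6) = 0 + (-66 - 36) = 0 - 102 = -102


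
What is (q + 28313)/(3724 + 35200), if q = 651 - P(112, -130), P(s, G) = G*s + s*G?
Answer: 14521/9731 ≈ 1.4922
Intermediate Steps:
P(s, G) = 2*G*s (P(s, G) = G*s + G*s = 2*G*s)
q = 29771 (q = 651 - 2*(-130)*112 = 651 - 1*(-29120) = 651 + 29120 = 29771)
(q + 28313)/(3724 + 35200) = (29771 + 28313)/(3724 + 35200) = 58084/38924 = 58084*(1/38924) = 14521/9731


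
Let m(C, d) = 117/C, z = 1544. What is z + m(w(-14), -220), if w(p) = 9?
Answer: 1557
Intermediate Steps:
z + m(w(-14), -220) = 1544 + 117/9 = 1544 + 117*(1/9) = 1544 + 13 = 1557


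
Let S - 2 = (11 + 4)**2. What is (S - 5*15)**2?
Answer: 23104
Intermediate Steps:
S = 227 (S = 2 + (11 + 4)**2 = 2 + 15**2 = 2 + 225 = 227)
(S - 5*15)**2 = (227 - 5*15)**2 = (227 - 75)**2 = 152**2 = 23104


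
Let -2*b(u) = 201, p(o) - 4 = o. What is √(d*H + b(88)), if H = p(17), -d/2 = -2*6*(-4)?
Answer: I*√8466/2 ≈ 46.005*I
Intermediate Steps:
p(o) = 4 + o
d = -96 (d = -2*(-2*6)*(-4) = -(-24)*(-4) = -2*48 = -96)
H = 21 (H = 4 + 17 = 21)
b(u) = -201/2 (b(u) = -½*201 = -201/2)
√(d*H + b(88)) = √(-96*21 - 201/2) = √(-2016 - 201/2) = √(-4233/2) = I*√8466/2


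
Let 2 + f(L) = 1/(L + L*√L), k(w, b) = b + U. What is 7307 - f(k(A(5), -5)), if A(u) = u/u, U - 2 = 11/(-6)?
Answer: (-1271802*I + 211961*√174)/(29*(√174 - 6*I)) ≈ 7309.0 - 0.077975*I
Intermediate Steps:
U = ⅙ (U = 2 + 11/(-6) = 2 + 11*(-⅙) = 2 - 11/6 = ⅙ ≈ 0.16667)
A(u) = 1
k(w, b) = ⅙ + b (k(w, b) = b + ⅙ = ⅙ + b)
f(L) = -2 + 1/(L + L^(3/2)) (f(L) = -2 + 1/(L + L*√L) = -2 + 1/(L + L^(3/2)))
7307 - f(k(A(5), -5)) = 7307 - (1 - 2*(⅙ - 5) - 2*(⅙ - 5)^(3/2))/((⅙ - 5) + (⅙ - 5)^(3/2)) = 7307 - (1 - 2*(-29/6) - (-29)*I*√174/18)/(-29/6 + (-29/6)^(3/2)) = 7307 - (1 + 29/3 - (-29)*I*√174/18)/(-29/6 - 29*I*√174/36) = 7307 - (1 + 29/3 + 29*I*√174/18)/(-29/6 - 29*I*√174/36) = 7307 - (32/3 + 29*I*√174/18)/(-29/6 - 29*I*√174/36)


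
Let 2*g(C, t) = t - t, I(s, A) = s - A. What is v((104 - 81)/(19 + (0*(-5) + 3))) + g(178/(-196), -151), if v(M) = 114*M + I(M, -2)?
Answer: 2689/22 ≈ 122.23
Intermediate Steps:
v(M) = 2 + 115*M (v(M) = 114*M + (M - 1*(-2)) = 114*M + (M + 2) = 114*M + (2 + M) = 2 + 115*M)
g(C, t) = 0 (g(C, t) = (t - t)/2 = (1/2)*0 = 0)
v((104 - 81)/(19 + (0*(-5) + 3))) + g(178/(-196), -151) = (2 + 115*((104 - 81)/(19 + (0*(-5) + 3)))) + 0 = (2 + 115*(23/(19 + (0 + 3)))) + 0 = (2 + 115*(23/(19 + 3))) + 0 = (2 + 115*(23/22)) + 0 = (2 + 2645/22) + 0 = 2689/22 + 0 = 2689/22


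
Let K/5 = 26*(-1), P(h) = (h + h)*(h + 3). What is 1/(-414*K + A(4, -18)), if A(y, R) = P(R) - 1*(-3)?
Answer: 1/54363 ≈ 1.8395e-5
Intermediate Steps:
P(h) = 2*h*(3 + h) (P(h) = (2*h)*(3 + h) = 2*h*(3 + h))
A(y, R) = 3 + 2*R*(3 + R) (A(y, R) = 2*R*(3 + R) - 1*(-3) = 2*R*(3 + R) + 3 = 3 + 2*R*(3 + R))
K = -130 (K = 5*(26*(-1)) = 5*(-26) = -130)
1/(-414*K + A(4, -18)) = 1/(-414*(-130) + (3 + 2*(-18)*(3 - 18))) = 1/(53820 + (3 + 2*(-18)*(-15))) = 1/(53820 + (3 + 540)) = 1/(53820 + 543) = 1/54363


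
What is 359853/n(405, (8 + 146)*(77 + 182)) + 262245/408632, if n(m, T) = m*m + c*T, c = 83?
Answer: 1058234225031/1419817627816 ≈ 0.74533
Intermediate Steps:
n(m, T) = m² + 83*T (n(m, T) = m*m + 83*T = m² + 83*T)
359853/n(405, (8 + 146)*(77 + 182)) + 262245/408632 = 359853/(405² + 83*((8 + 146)*(77 + 182))) + 262245/408632 = 359853/(164025 + 83*(154*259)) + 262245*(1/408632) = 359853/(164025 + 83*39886) + 262245/408632 = 359853/(164025 + 3310538) + 262245/408632 = 359853/3474563 + 262245/408632 = 1058234225031/1419817627816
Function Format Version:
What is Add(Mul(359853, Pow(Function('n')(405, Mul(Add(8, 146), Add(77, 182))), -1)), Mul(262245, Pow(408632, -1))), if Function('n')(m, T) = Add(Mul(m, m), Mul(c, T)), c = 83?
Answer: Rational(1058234225031, 1419817627816) ≈ 0.74533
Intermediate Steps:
Function('n')(m, T) = Add(Pow(m, 2), Mul(83, T)) (Function('n')(m, T) = Add(Mul(m, m), Mul(83, T)) = Add(Pow(m, 2), Mul(83, T)))
Add(Mul(359853, Pow(Function('n')(405, Mul(Add(8, 146), Add(77, 182))), -1)), Mul(262245, Pow(408632, -1))) = Add(Mul(359853, Pow(Add(Pow(405, 2), Mul(83, Mul(Add(8, 146), Add(77, 182)))), -1)), Mul(262245, Pow(408632, -1))) = Add(Mul(359853, Pow(Add(164025, Mul(83, Mul(154, 259))), -1)), Mul(262245, Rational(1, 408632))) = Add(Mul(359853, Pow(Add(164025, Mul(83, 39886)), -1)), Rational(262245, 408632)) = Add(Mul(359853, Pow(Add(164025, 3310538), -1)), Rational(262245, 408632)) = Add(Mul(359853, Pow(3474563, -1)), Rational(262245, 408632)) = Add(Mul(359853, Rational(1, 3474563)), Rational(262245, 408632)) = Add(Rational(359853, 3474563), Rational(262245, 408632)) = Rational(1058234225031, 1419817627816)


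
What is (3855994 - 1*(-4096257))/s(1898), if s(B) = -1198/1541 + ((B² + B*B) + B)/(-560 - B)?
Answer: -15060680694139/5554239315 ≈ -2711.6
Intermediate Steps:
s(B) = -1198/1541 + (B + 2*B²)/(-560 - B) (s(B) = -1198*1/1541 + ((B² + B²) + B)/(-560 - B) = -1198/1541 + (2*B² + B)/(-560 - B) = -1198/1541 + (B + 2*B²)/(-560 - B))
(3855994 - 1*(-4096257))/s(1898) = (3855994 - 1*(-4096257))/(((-670880 - 3082*1898² - 2739*1898)/(1541*(560 + 1898)))) = (3855994 + 4096257)/(((1/1541)*(-670880 - 3082*3602404 - 5198622)/2458)) = 7952251/(((1/1541)*(1/2458)*(-670880 - 11102609128 - 5198622))) = 7952251/(((1/1541)*(1/2458)*(-11108478630))) = 7952251/(-5554239315/1893889) = 7952251*(-1893889/5554239315) = -15060680694139/5554239315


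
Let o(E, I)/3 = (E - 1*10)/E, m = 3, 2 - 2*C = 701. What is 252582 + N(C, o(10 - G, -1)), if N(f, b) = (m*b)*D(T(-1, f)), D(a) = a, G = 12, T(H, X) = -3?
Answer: 252420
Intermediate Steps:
C = -699/2 (C = 1 - ½*701 = 1 - 701/2 = -699/2 ≈ -349.50)
o(E, I) = 3*(-10 + E)/E (o(E, I) = 3*((E - 1*10)/E) = 3*((E - 10)/E) = 3*((-10 + E)/E) = 3*(-10 + E)/E)
N(f, b) = -9*b (N(f, b) = (3*b)*(-3) = -9*b)
252582 + N(C, o(10 - G, -1)) = 252582 - 9*(3 - 30/(10 - 1*12)) = 252582 - 9*(3 - 30/(10 - 12)) = 252582 - 9*(3 - 30/(-2)) = 252582 - 9*(3 - 30*(-½)) = 252582 - 9*(3 + 15) = 252582 - 9*18 = 252582 - 162 = 252420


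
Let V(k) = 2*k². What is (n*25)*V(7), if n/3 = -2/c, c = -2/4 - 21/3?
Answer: 1960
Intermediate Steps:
c = -15/2 (c = -2*¼ - 21*⅓ = -½ - 7 = -15/2 ≈ -7.5000)
n = ⅘ (n = 3*(-2/(-15/2)) = 3*(-2*(-2/15)) = 3*(4/15) = ⅘ ≈ 0.80000)
(n*25)*V(7) = ((⅘)*25)*(2*7²) = 20*(2*49) = 20*98 = 1960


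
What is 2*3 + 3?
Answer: 9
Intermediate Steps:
2*3 + 3 = 6 + 3 = 9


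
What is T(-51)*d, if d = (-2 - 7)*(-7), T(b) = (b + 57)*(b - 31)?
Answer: -30996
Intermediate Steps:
T(b) = (-31 + b)*(57 + b) (T(b) = (57 + b)*(-31 + b) = (-31 + b)*(57 + b))
d = 63 (d = -9*(-7) = 63)
T(-51)*d = (-1767 + (-51)**2 + 26*(-51))*63 = (-1767 + 2601 - 1326)*63 = -492*63 = -30996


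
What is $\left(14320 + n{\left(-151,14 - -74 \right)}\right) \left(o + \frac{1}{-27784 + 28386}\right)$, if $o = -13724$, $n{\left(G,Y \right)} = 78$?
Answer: $- \frac{59477036553}{301} \approx -1.976 \cdot 10^{8}$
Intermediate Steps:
$\left(14320 + n{\left(-151,14 - -74 \right)}\right) \left(o + \frac{1}{-27784 + 28386}\right) = \left(14320 + 78\right) \left(-13724 + \frac{1}{-27784 + 28386}\right) = 14398 \left(-13724 + \frac{1}{602}\right) = 14398 \left(- \frac{8261847}{602}\right) = - \frac{59477036553}{301}$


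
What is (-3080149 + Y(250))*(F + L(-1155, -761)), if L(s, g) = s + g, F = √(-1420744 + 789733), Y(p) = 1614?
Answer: 5898473060 - 3078535*I*√631011 ≈ 5.8985e+9 - 2.4455e+9*I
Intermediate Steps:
F = I*√631011 (F = √(-631011) = I*√631011 ≈ 794.36*I)
L(s, g) = g + s
(-3080149 + Y(250))*(F + L(-1155, -761)) = (-3080149 + 1614)*(I*√631011 + (-761 - 1155)) = -3078535*(I*√631011 - 1916) = -3078535*(-1916 + I*√631011) = 5898473060 - 3078535*I*√631011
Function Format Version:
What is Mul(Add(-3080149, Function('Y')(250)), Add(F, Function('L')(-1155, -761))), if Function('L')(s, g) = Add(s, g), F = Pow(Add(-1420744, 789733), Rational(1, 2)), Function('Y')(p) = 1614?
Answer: Add(5898473060, Mul(-3078535, I, Pow(631011, Rational(1, 2)))) ≈ Add(5.8985e+9, Mul(-2.4455e+9, I))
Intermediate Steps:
F = Mul(I, Pow(631011, Rational(1, 2))) (F = Pow(-631011, Rational(1, 2)) = Mul(I, Pow(631011, Rational(1, 2))) ≈ Mul(794.36, I))
Function('L')(s, g) = Add(g, s)
Mul(Add(-3080149, Function('Y')(250)), Add(F, Function('L')(-1155, -761))) = Mul(Add(-3080149, 1614), Add(Mul(I, Pow(631011, Rational(1, 2))), Add(-761, -1155))) = Mul(-3078535, Add(Mul(I, Pow(631011, Rational(1, 2))), -1916)) = Mul(-3078535, Add(-1916, Mul(I, Pow(631011, Rational(1, 2))))) = Add(5898473060, Mul(-3078535, I, Pow(631011, Rational(1, 2))))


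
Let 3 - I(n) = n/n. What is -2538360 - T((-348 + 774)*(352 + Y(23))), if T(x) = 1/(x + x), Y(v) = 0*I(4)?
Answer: -761264317441/299904 ≈ -2.5384e+6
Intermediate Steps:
I(n) = 2 (I(n) = 3 - n/n = 3 - 1*1 = 3 - 1 = 2)
Y(v) = 0 (Y(v) = 0*2 = 0)
T(x) = 1/(2*x)
-2538360 - T((-348 + 774)*(352 + Y(23))) = -2538360 - 1/(2*((-348 + 774)*(352 + 0))) = -2538360 - 1/(2*(426*352)) = -2538360 - 1/(2*149952) = -2538360 - 1*1/299904 = -2538360 - 1/299904 = -761264317441/299904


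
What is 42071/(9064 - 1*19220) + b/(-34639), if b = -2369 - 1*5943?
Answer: -1372880697/351793684 ≈ -3.9025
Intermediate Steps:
b = -8312 (b = -2369 - 5943 = -8312)
42071/(9064 - 1*19220) + b/(-34639) = 42071/(9064 - 1*19220) - 8312/(-34639) = 42071/(9064 - 19220) - 8312*(-1/34639) = 42071/(-10156) + 8312/34639 = 42071*(-1/10156) + 8312/34639 = -42071/10156 + 8312/34639 = -1372880697/351793684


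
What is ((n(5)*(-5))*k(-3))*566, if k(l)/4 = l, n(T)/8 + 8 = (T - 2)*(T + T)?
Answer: 5976960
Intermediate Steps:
n(T) = -64 + 16*T*(-2 + T) (n(T) = -64 + 8*((T - 2)*(T + T)) = -64 + 8*((-2 + T)*(2*T)) = -64 + 8*(2*T*(-2 + T)) = -64 + 16*T*(-2 + T))
k(l) = 4*l
((n(5)*(-5))*k(-3))*566 = (((-64 - 32*5 + 16*5²)*(-5))*(4*(-3)))*566 = (((-64 - 160 + 16*25)*(-5))*(-12))*566 = (((-64 - 160 + 400)*(-5))*(-12))*566 = ((176*(-5))*(-12))*566 = -880*(-12)*566 = 10560*566 = 5976960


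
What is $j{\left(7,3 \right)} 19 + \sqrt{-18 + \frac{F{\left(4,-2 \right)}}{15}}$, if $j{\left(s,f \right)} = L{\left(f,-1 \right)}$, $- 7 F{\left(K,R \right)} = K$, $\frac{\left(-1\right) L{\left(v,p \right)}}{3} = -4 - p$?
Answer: $171 + \frac{i \sqrt{198870}}{105} \approx 171.0 + 4.2471 i$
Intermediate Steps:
$L{\left(v,p \right)} = 12 + 3 p$ ($L{\left(v,p \right)} = - 3 \left(-4 - p\right) = 12 + 3 p$)
$F{\left(K,R \right)} = - \frac{K}{7}$
$j{\left(s,f \right)} = 9$ ($j{\left(s,f \right)} = 12 + 3 \left(-1\right) = 12 - 3 = 9$)
$j{\left(7,3 \right)} 19 + \sqrt{-18 + \frac{F{\left(4,-2 \right)}}{15}} = 9 \cdot 19 + \sqrt{-18 + \frac{\left(- \frac{1}{7}\right) 4}{15}} = 171 + \sqrt{-18 - \frac{4}{105}} = 171 + \sqrt{- \frac{1894}{105}} = 171 + \frac{i \sqrt{198870}}{105}$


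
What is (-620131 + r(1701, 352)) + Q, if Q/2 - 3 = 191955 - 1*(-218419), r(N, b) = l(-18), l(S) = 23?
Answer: 200646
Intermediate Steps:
r(N, b) = 23
Q = 820754 (Q = 6 + 2*(191955 - 1*(-218419)) = 6 + 2*(191955 + 218419) = 6 + 2*410374 = 6 + 820748 = 820754)
(-620131 + r(1701, 352)) + Q = (-620131 + 23) + 820754 = -620108 + 820754 = 200646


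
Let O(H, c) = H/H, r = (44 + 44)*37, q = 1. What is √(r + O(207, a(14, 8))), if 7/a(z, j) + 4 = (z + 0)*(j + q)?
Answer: √3257 ≈ 57.070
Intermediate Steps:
a(z, j) = 7/(-4 + z*(1 + j)) (a(z, j) = 7/(-4 + (z + 0)*(j + 1)) = 7/(-4 + z*(1 + j)))
r = 3256 (r = 88*37 = 3256)
O(H, c) = 1
√(r + O(207, a(14, 8))) = √(3256 + 1) = √3257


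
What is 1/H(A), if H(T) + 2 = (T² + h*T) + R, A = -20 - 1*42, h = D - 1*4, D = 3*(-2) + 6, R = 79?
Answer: 1/4169 ≈ 0.00023987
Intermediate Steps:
D = 0 (D = -6 + 6 = 0)
h = -4 (h = 0 - 1*4 = 0 - 4 = -4)
A = -62 (A = -20 - 42 = -62)
H(T) = 77 + T² - 4*T (H(T) = -2 + ((T² - 4*T) + 79) = -2 + (79 + T² - 4*T) = 77 + T² - 4*T)
1/H(A) = 1/(77 + (-62)² - 4*(-62)) = 1/(77 + 3844 + 248) = 1/4169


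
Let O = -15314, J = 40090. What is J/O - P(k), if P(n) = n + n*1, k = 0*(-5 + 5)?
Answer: -1055/403 ≈ -2.6179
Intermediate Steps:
k = 0 (k = 0*0 = 0)
P(n) = 2*n (P(n) = n + n = 2*n)
J/O - P(k) = 40090/(-15314) - 2*0 = 40090*(-1/15314) - 1*0 = -1055/403 + 0 = -1055/403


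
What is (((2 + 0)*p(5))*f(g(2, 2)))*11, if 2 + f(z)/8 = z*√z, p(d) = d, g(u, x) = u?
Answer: -1760 + 1760*√2 ≈ 729.02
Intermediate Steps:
f(z) = -16 + 8*z^(3/2) (f(z) = -16 + 8*(z*√z) = -16 + 8*z^(3/2))
(((2 + 0)*p(5))*f(g(2, 2)))*11 = (((2 + 0)*5)*(-16 + 8*2^(3/2)))*11 = ((2*5)*(-16 + 8*(2*√2)))*11 = (10*(-16 + 16*√2))*11 = (-160 + 160*√2)*11 = -1760 + 1760*√2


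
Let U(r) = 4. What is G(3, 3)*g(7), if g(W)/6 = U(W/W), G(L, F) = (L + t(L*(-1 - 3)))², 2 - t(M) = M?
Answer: 6936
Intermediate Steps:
t(M) = 2 - M
G(L, F) = (2 + 5*L)² (G(L, F) = (L + (2 - L*(-1 - 3)))² = (L + (2 - L*(-4)))² = (L + (2 - (-4)*L))² = (L + (2 + 4*L))² = (2 + 5*L)²)
g(W) = 24 (g(W) = 6*4 = 24)
G(3, 3)*g(7) = (2 + 5*3)²*24 = (2 + 15)²*24 = 17²*24 = 289*24 = 6936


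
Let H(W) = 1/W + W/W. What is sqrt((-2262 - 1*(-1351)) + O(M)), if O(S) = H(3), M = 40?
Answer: I*sqrt(8187)/3 ≈ 30.161*I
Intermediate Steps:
H(W) = 1 + 1/W (H(W) = 1/W + 1 = 1 + 1/W)
O(S) = 4/3 (O(S) = (1 + 3)/3 = (1/3)*4 = 4/3)
sqrt((-2262 - 1*(-1351)) + O(M)) = sqrt((-2262 - 1*(-1351)) + 4/3) = sqrt((-2262 + 1351) + 4/3) = sqrt(-911 + 4/3) = sqrt(-2729/3) = I*sqrt(8187)/3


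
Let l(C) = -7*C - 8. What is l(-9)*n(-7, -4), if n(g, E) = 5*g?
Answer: -1925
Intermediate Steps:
l(C) = -8 - 7*C
l(-9)*n(-7, -4) = (-8 - 7*(-9))*(5*(-7)) = (-8 + 63)*(-35) = 55*(-35) = -1925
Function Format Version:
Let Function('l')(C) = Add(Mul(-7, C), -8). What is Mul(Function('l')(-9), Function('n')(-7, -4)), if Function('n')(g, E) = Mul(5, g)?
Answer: -1925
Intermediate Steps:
Function('l')(C) = Add(-8, Mul(-7, C))
Mul(Function('l')(-9), Function('n')(-7, -4)) = Mul(Add(-8, Mul(-7, -9)), Mul(5, -7)) = Mul(Add(-8, 63), -35) = Mul(55, -35) = -1925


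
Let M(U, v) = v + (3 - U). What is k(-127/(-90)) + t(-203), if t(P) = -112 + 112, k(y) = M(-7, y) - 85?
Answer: -6623/90 ≈ -73.589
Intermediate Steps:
M(U, v) = 3 + v - U
k(y) = -75 + y (k(y) = (3 + y - 1*(-7)) - 85 = (3 + y + 7) - 85 = (10 + y) - 85 = -75 + y)
t(P) = 0
k(-127/(-90)) + t(-203) = (-75 - 127/(-90)) + 0 = (-75 - 127*(-1/90)) + 0 = (-75 + 127/90) + 0 = -6623/90 + 0 = -6623/90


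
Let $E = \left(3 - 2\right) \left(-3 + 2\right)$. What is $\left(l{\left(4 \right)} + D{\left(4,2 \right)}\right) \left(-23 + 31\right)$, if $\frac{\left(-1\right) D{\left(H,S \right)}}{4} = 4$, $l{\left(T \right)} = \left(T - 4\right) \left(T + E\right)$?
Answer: $-128$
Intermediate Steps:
$E = -1$ ($E = 1 \left(-1\right) = -1$)
$l{\left(T \right)} = \left(-1 + T\right) \left(-4 + T\right)$ ($l{\left(T \right)} = \left(T - 4\right) \left(T - 1\right) = \left(-4 + T\right) \left(-1 + T\right) = \left(-1 + T\right) \left(-4 + T\right)$)
$D{\left(H,S \right)} = -16$ ($D{\left(H,S \right)} = \left(-4\right) 4 = -16$)
$\left(l{\left(4 \right)} + D{\left(4,2 \right)}\right) \left(-23 + 31\right) = \left(\left(4 + 4^{2} - 20\right) - 16\right) \left(-23 + 31\right) = \left(\left(4 + 16 - 20\right) - 16\right) 8 = \left(0 - 16\right) 8 = \left(-16\right) 8 = -128$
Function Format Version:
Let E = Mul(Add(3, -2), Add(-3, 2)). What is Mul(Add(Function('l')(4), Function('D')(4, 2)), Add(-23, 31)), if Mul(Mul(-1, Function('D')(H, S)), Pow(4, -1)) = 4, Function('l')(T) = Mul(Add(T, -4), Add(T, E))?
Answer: -128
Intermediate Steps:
E = -1 (E = Mul(1, -1) = -1)
Function('l')(T) = Mul(Add(-1, T), Add(-4, T)) (Function('l')(T) = Mul(Add(T, -4), Add(T, -1)) = Mul(Add(-4, T), Add(-1, T)) = Mul(Add(-1, T), Add(-4, T)))
Function('D')(H, S) = -16 (Function('D')(H, S) = Mul(-4, 4) = -16)
Mul(Add(Function('l')(4), Function('D')(4, 2)), Add(-23, 31)) = Mul(Add(Add(4, Pow(4, 2), Mul(-5, 4)), -16), Add(-23, 31)) = Mul(Add(Add(4, 16, -20), -16), 8) = Mul(Add(0, -16), 8) = Mul(-16, 8) = -128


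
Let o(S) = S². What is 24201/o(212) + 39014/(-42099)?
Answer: -734607317/1892097456 ≈ -0.38825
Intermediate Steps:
24201/o(212) + 39014/(-42099) = 24201/(212²) + 39014/(-42099) = 24201/44944 + 39014*(-1/42099) = 24201*(1/44944) - 39014/42099 = 24201/44944 - 39014/42099 = -734607317/1892097456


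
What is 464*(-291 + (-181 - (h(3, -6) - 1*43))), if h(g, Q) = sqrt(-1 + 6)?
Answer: -199056 - 464*sqrt(5) ≈ -2.0009e+5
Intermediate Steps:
h(g, Q) = sqrt(5)
464*(-291 + (-181 - (h(3, -6) - 1*43))) = 464*(-291 + (-181 - (sqrt(5) - 1*43))) = 464*(-291 + (-181 - (sqrt(5) - 43))) = 464*(-291 + (-181 - (-43 + sqrt(5)))) = 464*(-291 + (-181 + (43 - sqrt(5)))) = 464*(-291 + (-138 - sqrt(5))) = 464*(-429 - sqrt(5)) = -199056 - 464*sqrt(5)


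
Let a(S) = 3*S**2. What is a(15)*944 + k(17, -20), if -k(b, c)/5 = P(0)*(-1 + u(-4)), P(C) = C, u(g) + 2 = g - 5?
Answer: 637200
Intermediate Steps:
u(g) = -7 + g (u(g) = -2 + (g - 5) = -2 + (-5 + g) = -7 + g)
k(b, c) = 0 (k(b, c) = -0*(-1 + (-7 - 4)) = -0*(-1 - 11) = -0*(-12) = -5*0 = 0)
a(15)*944 + k(17, -20) = (3*15**2)*944 + 0 = (3*225)*944 + 0 = 675*944 + 0 = 637200 + 0 = 637200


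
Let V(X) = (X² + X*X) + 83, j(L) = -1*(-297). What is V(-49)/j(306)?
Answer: 4885/297 ≈ 16.448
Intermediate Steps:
j(L) = 297
V(X) = 83 + 2*X² (V(X) = (X² + X²) + 83 = 2*X² + 83 = 83 + 2*X²)
V(-49)/j(306) = (83 + 2*(-49)²)/297 = (83 + 2*2401)*(1/297) = (83 + 4802)*(1/297) = 4885*(1/297) = 4885/297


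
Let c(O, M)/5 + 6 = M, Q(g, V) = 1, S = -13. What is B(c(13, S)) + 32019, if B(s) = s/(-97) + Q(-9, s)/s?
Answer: 295064013/9215 ≈ 32020.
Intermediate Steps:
c(O, M) = -30 + 5*M
B(s) = 1/s - s/97 (B(s) = s/(-97) + 1/s = s*(-1/97) + 1/s = -s/97 + 1/s = 1/s - s/97)
B(c(13, S)) + 32019 = (1/(-30 + 5*(-13)) - (-30 + 5*(-13))/97) + 32019 = (1/(-30 - 65) - (-30 - 65)/97) + 32019 = (1/(-95) - 1/97*(-95)) + 32019 = (-1/95 + 95/97) + 32019 = 8928/9215 + 32019 = 295064013/9215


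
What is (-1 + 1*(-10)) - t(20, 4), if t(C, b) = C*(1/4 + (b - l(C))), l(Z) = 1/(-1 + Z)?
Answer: -1804/19 ≈ -94.947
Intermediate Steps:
t(C, b) = C*(1/4 + b - 1/(-1 + C)) (t(C, b) = C*(1/4 + (b - 1/(-1 + C))) = C*(1/4 + b - 1/(-1 + C)))
(-1 + 1*(-10)) - t(20, 4) = (-1 + 1*(-10)) - 20*(-4 + (1 + 4*4)*(-1 + 20))/(4*(-1 + 20)) = (-1 - 10) - 20*(-4 + (1 + 16)*19)/(4*19) = -11 - 20*(-4 + 17*19)/(4*19) = -11 - 20*(-4 + 323)/(4*19) = -11 - 20*319/(4*19) = -11 - 1*1595/19 = -11 - 1595/19 = -1804/19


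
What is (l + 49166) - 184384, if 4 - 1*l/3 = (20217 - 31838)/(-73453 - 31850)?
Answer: -4745877427/35101 ≈ -1.3521e+5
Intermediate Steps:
l = 409591/35101 (l = 12 - 3*(20217 - 31838)/(-73453 - 31850) = 12 - (-34863)/(-105303) = 12 - (-34863)*(-1)/105303 = 12 - 3*11621/105303 = 12 - 11621/35101 = 409591/35101 ≈ 11.669)
(l + 49166) - 184384 = (409591/35101 + 49166) - 184384 = 1726185357/35101 - 184384 = -4745877427/35101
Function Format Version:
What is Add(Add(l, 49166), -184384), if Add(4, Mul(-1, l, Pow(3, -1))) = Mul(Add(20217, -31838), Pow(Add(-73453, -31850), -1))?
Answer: Rational(-4745877427, 35101) ≈ -1.3521e+5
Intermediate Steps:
l = Rational(409591, 35101) (l = Add(12, Mul(-3, Mul(Add(20217, -31838), Pow(Add(-73453, -31850), -1)))) = Add(12, Mul(-3, Mul(-11621, Pow(-105303, -1)))) = Add(12, Mul(-3, Mul(-11621, Rational(-1, 105303)))) = Add(12, Mul(-3, Rational(11621, 105303))) = Add(12, Rational(-11621, 35101)) = Rational(409591, 35101) ≈ 11.669)
Add(Add(l, 49166), -184384) = Add(Add(Rational(409591, 35101), 49166), -184384) = Add(Rational(1726185357, 35101), -184384) = Rational(-4745877427, 35101)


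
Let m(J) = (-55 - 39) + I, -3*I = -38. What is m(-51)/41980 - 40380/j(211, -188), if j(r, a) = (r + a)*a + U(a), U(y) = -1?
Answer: 50844019/5446905 ≈ 9.3345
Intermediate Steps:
I = 38/3 (I = -⅓*(-38) = 38/3 ≈ 12.667)
m(J) = -244/3 (m(J) = (-55 - 39) + 38/3 = -94 + 38/3 = -244/3)
j(r, a) = -1 + a*(a + r) (j(r, a) = (r + a)*a - 1 = (a + r)*a - 1 = a*(a + r) - 1 = -1 + a*(a + r))
m(-51)/41980 - 40380/j(211, -188) = -244/3/41980 - 40380/(-1 + (-188)² - 188*211) = -244/3*1/41980 - 40380/(-1 + 35344 - 39668) = -61/31485 - 40380/(-4325) = -61/31485 - 40380*(-1/4325) = -61/31485 + 8076/865 = 50844019/5446905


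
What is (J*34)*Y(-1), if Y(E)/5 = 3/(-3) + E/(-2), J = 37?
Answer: -3145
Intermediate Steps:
Y(E) = -5 - 5*E/2 (Y(E) = 5*(3/(-3) + E/(-2)) = 5*(3*(-⅓) + E*(-½)) = 5*(-1 - E/2) = -5 - 5*E/2)
(J*34)*Y(-1) = (37*34)*(-5 - 5/2*(-1)) = 1258*(-5 + 5/2) = 1258*(-5/2) = -3145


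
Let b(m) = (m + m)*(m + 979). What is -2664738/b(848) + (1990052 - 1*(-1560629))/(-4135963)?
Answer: -1223520528547/711981214672 ≈ -1.7185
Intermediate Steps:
b(m) = 2*m*(979 + m) (b(m) = (2*m)*(979 + m) = 2*m*(979 + m))
-2664738/b(848) + (1990052 - 1*(-1560629))/(-4135963) = -2664738*1/(1696*(979 + 848)) + (1990052 - 1*(-1560629))/(-4135963) = -2664738/(2*848*1827) + (1990052 + 1560629)*(-1/4135963) = -2664738/3098592 + 3550681*(-1/4135963) = -2664738*1/3098592 - 3550681/4135963 = -148041/172144 - 3550681/4135963 = -1223520528547/711981214672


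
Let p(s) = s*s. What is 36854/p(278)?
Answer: 18427/38642 ≈ 0.47686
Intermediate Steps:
p(s) = s²
36854/p(278) = 36854/(278²) = 36854/77284 = 36854*(1/77284) = 18427/38642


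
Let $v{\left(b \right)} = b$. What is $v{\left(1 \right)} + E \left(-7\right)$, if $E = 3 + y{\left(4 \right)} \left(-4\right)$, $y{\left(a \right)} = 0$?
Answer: $-20$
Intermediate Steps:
$E = 3$ ($E = 3 + 0 \left(-4\right) = 3 + 0 = 3$)
$v{\left(1 \right)} + E \left(-7\right) = 1 + 3 \left(-7\right) = 1 - 21 = -20$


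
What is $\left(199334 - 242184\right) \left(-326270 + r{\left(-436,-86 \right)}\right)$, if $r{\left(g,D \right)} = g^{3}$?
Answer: $3565468199100$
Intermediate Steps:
$\left(199334 - 242184\right) \left(-326270 + r{\left(-436,-86 \right)}\right) = \left(199334 - 242184\right) \left(-326270 + \left(-436\right)^{3}\right) = - 42850 \left(-326270 - 82881856\right) = \left(-42850\right) \left(-83208126\right) = 3565468199100$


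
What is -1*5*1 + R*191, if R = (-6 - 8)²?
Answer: 37431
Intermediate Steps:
R = 196 (R = (-14)² = 196)
-1*5*1 + R*191 = -1*5*1 + 196*191 = -5*1 + 37436 = -5 + 37436 = 37431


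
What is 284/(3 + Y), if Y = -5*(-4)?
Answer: 284/23 ≈ 12.348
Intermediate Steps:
Y = 20
284/(3 + Y) = 284/(3 + 20) = 284/23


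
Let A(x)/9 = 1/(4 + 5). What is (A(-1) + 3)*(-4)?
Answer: -16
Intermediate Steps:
A(x) = 1 (A(x) = 9/(4 + 5) = 9/9 = 9*(1/9) = 1)
(A(-1) + 3)*(-4) = (1 + 3)*(-4) = 4*(-4) = -16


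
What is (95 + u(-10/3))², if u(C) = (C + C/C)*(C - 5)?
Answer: 1060900/81 ≈ 13098.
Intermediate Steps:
u(C) = (1 + C)*(-5 + C) (u(C) = (C + 1)*(-5 + C) = (1 + C)*(-5 + C))
(95 + u(-10/3))² = (95 + (-5 + (-10/3)² - (-40)/3))² = (95 + (-5 + (-10*⅓)² - (-40)/3))² = (95 + (-5 + (-10/3)² - 4*(-10/3)))² = (95 + (-5 + 100/9 + 40/3))² = (95 + 175/9)² = (1030/9)² = 1060900/81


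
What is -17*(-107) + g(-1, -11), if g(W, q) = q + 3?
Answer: 1811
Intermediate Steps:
g(W, q) = 3 + q
-17*(-107) + g(-1, -11) = -17*(-107) + (3 - 11) = 1819 - 8 = 1811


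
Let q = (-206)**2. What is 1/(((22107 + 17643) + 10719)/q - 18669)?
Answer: -42436/792187215 ≈ -5.3568e-5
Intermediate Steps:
q = 42436
1/(((22107 + 17643) + 10719)/q - 18669) = 1/(((22107 + 17643) + 10719)/42436 - 18669) = 1/((39750 + 10719)*(1/42436) - 18669) = 1/(50469*(1/42436) - 18669) = 1/(50469/42436 - 18669) = 1/(-792187215/42436) = -42436/792187215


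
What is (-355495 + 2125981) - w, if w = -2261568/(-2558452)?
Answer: 1132425296526/639613 ≈ 1.7705e+6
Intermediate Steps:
w = 565392/639613 (w = -2261568*(-1/2558452) = 565392/639613 ≈ 0.88396)
(-355495 + 2125981) - w = (-355495 + 2125981) - 1*565392/639613 = 1770486 - 565392/639613 = 1132425296526/639613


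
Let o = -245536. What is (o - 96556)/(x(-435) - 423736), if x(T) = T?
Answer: 342092/424171 ≈ 0.80650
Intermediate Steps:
(o - 96556)/(x(-435) - 423736) = (-245536 - 96556)/(-435 - 423736) = -342092/(-424171) = -342092*(-1/424171) = 342092/424171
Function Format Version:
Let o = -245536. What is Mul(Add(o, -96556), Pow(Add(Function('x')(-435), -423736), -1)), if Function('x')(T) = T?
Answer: Rational(342092, 424171) ≈ 0.80650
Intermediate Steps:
Mul(Add(o, -96556), Pow(Add(Function('x')(-435), -423736), -1)) = Mul(Add(-245536, -96556), Pow(Add(-435, -423736), -1)) = Mul(-342092, Pow(-424171, -1)) = Mul(-342092, Rational(-1, 424171)) = Rational(342092, 424171)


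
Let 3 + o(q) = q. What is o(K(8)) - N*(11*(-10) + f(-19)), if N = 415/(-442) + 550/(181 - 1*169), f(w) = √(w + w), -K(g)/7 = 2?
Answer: 3262879/663 - 29765*I*√38/663 ≈ 4921.4 - 276.75*I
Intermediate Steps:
K(g) = -14 (K(g) = -7*2 = -14)
f(w) = √2*√w (f(w) = √(2*w) = √2*√w)
o(q) = -3 + q
N = 29765/663 (N = 415*(-1/442) + 550/(181 - 169) = -415/442 + 550/12 = -415/442 + 550*(1/12) = -415/442 + 275/6 = 29765/663 ≈ 44.894)
o(K(8)) - N*(11*(-10) + f(-19)) = (-3 - 14) - 29765*(11*(-10) + √2*√(-19))/663 = -17 - 29765*(-110 + √2*(I*√19))/663 = -17 - 29765*(-110 + I*√38)/663 = -17 - (-3274150/663 + 29765*I*√38/663) = -17 + (3274150/663 - 29765*I*√38/663) = 3262879/663 - 29765*I*√38/663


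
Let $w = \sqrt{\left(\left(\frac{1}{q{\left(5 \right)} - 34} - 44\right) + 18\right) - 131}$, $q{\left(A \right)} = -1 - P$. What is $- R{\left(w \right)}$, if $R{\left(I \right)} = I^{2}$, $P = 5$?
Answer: $\frac{6281}{40} \approx 157.02$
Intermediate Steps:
$q{\left(A \right)} = -6$ ($q{\left(A \right)} = -1 - 5 = -6$)
$w = \frac{i \sqrt{62810}}{20}$ ($w = \sqrt{\left(\left(\frac{1}{-6 - 34} - 44\right) + 18\right) - 131} = \sqrt{\left(\left(\frac{1}{-40} - 44\right) + 18\right) - 131} = \sqrt{\left(\left(- \frac{1}{40} - 44\right) + 18\right) - 131} = \sqrt{\left(- \frac{1761}{40} + 18\right) - 131} = \sqrt{- \frac{1041}{40} - 131} = \sqrt{- \frac{6281}{40}} = \frac{i \sqrt{62810}}{20} \approx 12.531 i$)
$- R{\left(w \right)} = - \left(\frac{i \sqrt{62810}}{20}\right)^{2} = \left(-1\right) \left(- \frac{6281}{40}\right) = \frac{6281}{40}$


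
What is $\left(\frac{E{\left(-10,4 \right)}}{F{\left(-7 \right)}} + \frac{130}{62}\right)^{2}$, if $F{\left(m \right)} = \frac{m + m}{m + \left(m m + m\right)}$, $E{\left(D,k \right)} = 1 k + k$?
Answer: $\frac{308025}{961} \approx 320.53$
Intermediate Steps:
$E{\left(D,k \right)} = 2 k$ ($E{\left(D,k \right)} = k + k = 2 k$)
$F{\left(m \right)} = \frac{2 m}{m^{2} + 2 m}$ ($F{\left(m \right)} = \frac{2 m}{m + \left(m^{2} + m\right)} = \frac{2 m}{m + \left(m + m^{2}\right)} = \frac{2 m}{m^{2} + 2 m}$)
$\left(\frac{E{\left(-10,4 \right)}}{F{\left(-7 \right)}} + \frac{130}{62}\right)^{2} = \left(\frac{2 \cdot 4}{2 \frac{1}{2 - 7}} + \frac{130}{62}\right)^{2} = \left(\frac{8}{2 \frac{1}{-5}} + 130 \cdot \frac{1}{62}\right)^{2} = \left(\frac{8}{2 \left(- \frac{1}{5}\right)} + \frac{65}{31}\right)^{2} = \left(\frac{8}{- \frac{2}{5}} + \frac{65}{31}\right)^{2} = \left(8 \left(- \frac{5}{2}\right) + \frac{65}{31}\right)^{2} = \left(-20 + \frac{65}{31}\right)^{2} = \left(- \frac{555}{31}\right)^{2} = \frac{308025}{961}$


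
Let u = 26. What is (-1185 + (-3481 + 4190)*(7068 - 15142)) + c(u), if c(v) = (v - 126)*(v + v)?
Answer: -5730851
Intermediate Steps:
c(v) = 2*v*(-126 + v) (c(v) = (-126 + v)*(2*v) = 2*v*(-126 + v))
(-1185 + (-3481 + 4190)*(7068 - 15142)) + c(u) = (-1185 + (-3481 + 4190)*(7068 - 15142)) + 2*26*(-126 + 26) = (-1185 + 709*(-8074)) + 2*26*(-100) = (-1185 - 5724466) - 5200 = -5725651 - 5200 = -5730851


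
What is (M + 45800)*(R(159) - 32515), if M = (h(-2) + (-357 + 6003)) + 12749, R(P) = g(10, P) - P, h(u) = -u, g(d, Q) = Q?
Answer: -2087365455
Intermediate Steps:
R(P) = 0 (R(P) = P - P = 0)
M = 18397 (M = (-1*(-2) + (-357 + 6003)) + 12749 = (2 + 5646) + 12749 = 5648 + 12749 = 18397)
(M + 45800)*(R(159) - 32515) = (18397 + 45800)*(0 - 32515) = 64197*(-32515) = -2087365455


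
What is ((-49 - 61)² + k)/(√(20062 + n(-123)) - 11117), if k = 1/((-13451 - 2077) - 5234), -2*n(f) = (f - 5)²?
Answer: -2792814952283/2565681154078 - 251220199*√11870/2565681154078 ≈ -1.0992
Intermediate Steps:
n(f) = -(-5 + f)²/2 (n(f) = -(f - 5)²/2 = -(-5 + f)²/2)
k = -1/20762 (k = 1/(-15528 - 5234) = 1/(-20762) = -1/20762 ≈ -4.8165e-5)
((-49 - 61)² + k)/(√(20062 + n(-123)) - 11117) = ((-49 - 61)² - 1/20762)/(√(20062 - (-5 - 123)²/2) - 11117) = ((-110)² - 1/20762)/(√(20062 - ½*(-128)²) - 11117) = (12100 - 1/20762)/(√(20062 - ½*16384) - 11117) = 251220199/(20762*(√(20062 - 8192) - 11117)) = 251220199/(20762*(√11870 - 11117)) = 251220199/(20762*(-11117 + √11870))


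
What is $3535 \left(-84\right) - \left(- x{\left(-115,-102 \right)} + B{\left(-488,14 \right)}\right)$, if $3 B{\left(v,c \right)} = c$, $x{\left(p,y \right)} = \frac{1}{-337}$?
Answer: $- \frac{300211061}{1011} \approx -2.9694 \cdot 10^{5}$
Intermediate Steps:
$x{\left(p,y \right)} = - \frac{1}{337}$
$B{\left(v,c \right)} = \frac{c}{3}$
$3535 \left(-84\right) - \left(- x{\left(-115,-102 \right)} + B{\left(-488,14 \right)}\right) = 3535 \left(-84\right) - \left(\frac{1}{337} + \frac{1}{3} \cdot 14\right) = -296940 - \frac{4721}{1011} = - \frac{300211061}{1011}$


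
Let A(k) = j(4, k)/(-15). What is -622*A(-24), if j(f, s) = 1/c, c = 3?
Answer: 622/45 ≈ 13.822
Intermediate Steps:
j(f, s) = ⅓ (j(f, s) = 1/3 = ⅓)
A(k) = -1/45 (A(k) = (⅓)/(-15) = (⅓)*(-1/15) = -1/45)
-622*A(-24) = -622*(-1/45) = 622/45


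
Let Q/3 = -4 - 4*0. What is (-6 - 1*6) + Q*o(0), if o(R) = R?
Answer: -12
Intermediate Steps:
Q = -12 (Q = 3*(-4 - 4*0) = 3*(-4 + 0) = 3*(-4) = -12)
(-6 - 1*6) + Q*o(0) = (-6 - 1*6) - 12*0 = (-6 - 6) + 0 = -12 + 0 = -12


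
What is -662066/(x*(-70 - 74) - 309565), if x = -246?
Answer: 662066/274141 ≈ 2.4151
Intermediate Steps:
-662066/(x*(-70 - 74) - 309565) = -662066/(-246*(-70 - 74) - 309565) = -662066/(-246*(-144) - 309565) = -662066/(35424 - 309565) = -662066/(-274141) = -662066*(-1/274141) = 662066/274141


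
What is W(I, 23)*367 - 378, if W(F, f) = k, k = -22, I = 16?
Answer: -8452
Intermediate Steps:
W(F, f) = -22
W(I, 23)*367 - 378 = -22*367 - 378 = -8074 - 378 = -8452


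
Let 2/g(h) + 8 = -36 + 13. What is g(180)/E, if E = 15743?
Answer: -2/488033 ≈ -4.0981e-6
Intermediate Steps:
g(h) = -2/31 (g(h) = 2/(-8 + (-36 + 13)) = 2/(-8 - 23) = 2/(-31) = 2*(-1/31) = -2/31)
g(180)/E = -2/31/15743 = -2/31*1/15743 = -2/488033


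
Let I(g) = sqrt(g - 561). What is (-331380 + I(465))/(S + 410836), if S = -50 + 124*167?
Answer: -23670/30821 + 2*I*sqrt(6)/215747 ≈ -0.76798 + 2.2707e-5*I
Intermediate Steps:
S = 20658 (S = -50 + 20708 = 20658)
I(g) = sqrt(-561 + g)
(-331380 + I(465))/(S + 410836) = (-331380 + sqrt(-561 + 465))/(20658 + 410836) = (-331380 + sqrt(-96))/431494 = (-331380 + 4*I*sqrt(6))*(1/431494) = -23670/30821 + 2*I*sqrt(6)/215747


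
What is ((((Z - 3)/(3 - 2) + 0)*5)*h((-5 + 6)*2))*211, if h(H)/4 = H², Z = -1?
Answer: -67520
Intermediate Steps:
h(H) = 4*H²
((((Z - 3)/(3 - 2) + 0)*5)*h((-5 + 6)*2))*211 = ((((-1 - 3)/(3 - 2) + 0)*5)*(4*((-5 + 6)*2)²))*211 = (((-4/1 + 0)*5)*(4*(1*2)²))*211 = (((-4*1 + 0)*5)*(4*2²))*211 = (((-4 + 0)*5)*(4*4))*211 = (-4*5*16)*211 = -20*16*211 = -320*211 = -67520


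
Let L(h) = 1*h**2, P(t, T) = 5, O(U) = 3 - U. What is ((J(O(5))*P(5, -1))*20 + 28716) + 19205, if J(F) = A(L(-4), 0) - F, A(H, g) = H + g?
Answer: 49721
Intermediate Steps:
L(h) = h**2
J(F) = 16 - F (J(F) = ((-4)**2 + 0) - F = (16 + 0) - F = 16 - F)
((J(O(5))*P(5, -1))*20 + 28716) + 19205 = (((16 - (3 - 1*5))*5)*20 + 28716) + 19205 = (((16 - (3 - 5))*5)*20 + 28716) + 19205 = (((16 - 1*(-2))*5)*20 + 28716) + 19205 = (((16 + 2)*5)*20 + 28716) + 19205 = ((18*5)*20 + 28716) + 19205 = (90*20 + 28716) + 19205 = (1800 + 28716) + 19205 = 30516 + 19205 = 49721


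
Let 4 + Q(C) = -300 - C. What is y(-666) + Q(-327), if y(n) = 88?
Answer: 111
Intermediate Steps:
Q(C) = -304 - C (Q(C) = -4 + (-300 - C) = -304 - C)
y(-666) + Q(-327) = 88 + (-304 - 1*(-327)) = 88 + (-304 + 327) = 88 + 23 = 111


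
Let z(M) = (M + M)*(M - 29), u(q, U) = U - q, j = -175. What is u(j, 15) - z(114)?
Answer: -19190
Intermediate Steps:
z(M) = 2*M*(-29 + M) (z(M) = (2*M)*(-29 + M) = 2*M*(-29 + M))
u(j, 15) - z(114) = (15 - 1*(-175)) - 2*114*(-29 + 114) = (15 + 175) - 2*114*85 = 190 - 1*19380 = 190 - 19380 = -19190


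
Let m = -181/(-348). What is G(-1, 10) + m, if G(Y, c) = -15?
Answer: -5039/348 ≈ -14.480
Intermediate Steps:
m = 181/348 (m = -181*(-1/348) = 181/348 ≈ 0.52011)
G(-1, 10) + m = -15 + 181/348 = -5039/348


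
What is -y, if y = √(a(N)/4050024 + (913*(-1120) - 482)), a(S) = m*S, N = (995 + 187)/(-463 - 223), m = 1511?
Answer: -I*√2115644263520870390/1438052 ≈ -1011.5*I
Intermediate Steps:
N = -591/343 (N = 1182/(-686) = 1182*(-1/686) = -591/343 ≈ -1.7230)
a(S) = 1511*S
y = I*√2115644263520870390/1438052 (y = √((1511*(-591/343))/4050024 + (913*(-1120) - 482)) = √(-893001/343*1/4050024 + (-1022560 - 482)) = √(-297667/463052744 - 1023042) = √(-473722405624915/463052744) = I*√2115644263520870390/1438052 ≈ 1011.5*I)
-y = -I*√2115644263520870390/1438052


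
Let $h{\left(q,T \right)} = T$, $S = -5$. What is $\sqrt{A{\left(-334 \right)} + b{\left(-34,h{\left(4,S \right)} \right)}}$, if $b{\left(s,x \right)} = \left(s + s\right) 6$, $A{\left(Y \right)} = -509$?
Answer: $i \sqrt{917} \approx 30.282 i$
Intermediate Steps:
$b{\left(s,x \right)} = 12 s$ ($b{\left(s,x \right)} = 2 s 6 = 12 s$)
$\sqrt{A{\left(-334 \right)} + b{\left(-34,h{\left(4,S \right)} \right)}} = \sqrt{-509 + 12 \left(-34\right)} = \sqrt{-509 - 408} = \sqrt{-917} = i \sqrt{917}$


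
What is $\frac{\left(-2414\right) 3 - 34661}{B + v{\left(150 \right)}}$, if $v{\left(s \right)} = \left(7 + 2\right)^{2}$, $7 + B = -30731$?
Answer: $\frac{41903}{30657} \approx 1.3668$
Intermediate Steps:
$B = -30738$ ($B = -7 - 30731 = -30738$)
$v{\left(s \right)} = 81$ ($v{\left(s \right)} = 9^{2} = 81$)
$\frac{\left(-2414\right) 3 - 34661}{B + v{\left(150 \right)}} = \frac{\left(-2414\right) 3 - 34661}{-30738 + 81} = \frac{-7242 - 34661}{-30657} = \left(-41903\right) \left(- \frac{1}{30657}\right) = \frac{41903}{30657}$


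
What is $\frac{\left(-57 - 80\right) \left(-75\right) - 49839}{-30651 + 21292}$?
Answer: $\frac{5652}{1337} \approx 4.2274$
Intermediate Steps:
$\frac{\left(-57 - 80\right) \left(-75\right) - 49839}{-30651 + 21292} = \frac{\left(-137\right) \left(-75\right) - 49839}{-9359} = \left(10275 - 49839\right) \left(- \frac{1}{9359}\right) = \left(-39564\right) \left(- \frac{1}{9359}\right) = \frac{5652}{1337}$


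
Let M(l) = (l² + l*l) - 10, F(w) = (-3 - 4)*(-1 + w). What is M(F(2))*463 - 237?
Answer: 40507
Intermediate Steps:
F(w) = 7 - 7*w (F(w) = -7*(-1 + w) = 7 - 7*w)
M(l) = -10 + 2*l² (M(l) = (l² + l²) - 10 = 2*l² - 10 = -10 + 2*l²)
M(F(2))*463 - 237 = (-10 + 2*(7 - 7*2)²)*463 - 237 = (-10 + 2*(7 - 14)²)*463 - 237 = (-10 + 2*(-7)²)*463 - 237 = (-10 + 2*49)*463 - 237 = (-10 + 98)*463 - 237 = 88*463 - 237 = 40744 - 237 = 40507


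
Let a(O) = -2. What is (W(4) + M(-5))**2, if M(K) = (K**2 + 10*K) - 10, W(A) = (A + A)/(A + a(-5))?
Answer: 961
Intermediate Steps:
W(A) = 2*A/(-2 + A) (W(A) = (A + A)/(A - 2) = (2*A)/(-2 + A) = 2*A/(-2 + A))
M(K) = -10 + K**2 + 10*K
(W(4) + M(-5))**2 = (2*4/(-2 + 4) + (-10 + (-5)**2 + 10*(-5)))**2 = (2*4/2 + (-10 + 25 - 50))**2 = (2*4*(1/2) - 35)**2 = (4 - 35)**2 = (-31)**2 = 961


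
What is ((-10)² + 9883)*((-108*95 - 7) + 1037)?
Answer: -92143090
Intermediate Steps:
((-10)² + 9883)*((-108*95 - 7) + 1037) = (100 + 9883)*((-10260 - 7) + 1037) = 9983*(-10267 + 1037) = 9983*(-9230) = -92143090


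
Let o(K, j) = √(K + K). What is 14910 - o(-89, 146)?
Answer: 14910 - I*√178 ≈ 14910.0 - 13.342*I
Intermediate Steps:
o(K, j) = √2*√K (o(K, j) = √(2*K) = √2*√K)
14910 - o(-89, 146) = 14910 - √2*√(-89) = 14910 - √2*I*√89 = 14910 - I*√178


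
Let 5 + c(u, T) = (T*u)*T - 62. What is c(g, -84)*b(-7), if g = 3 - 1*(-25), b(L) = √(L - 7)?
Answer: 197501*I*√14 ≈ 7.3898e+5*I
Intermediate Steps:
b(L) = √(-7 + L)
g = 28 (g = 3 + 25 = 28)
c(u, T) = -67 + u*T² (c(u, T) = -5 + ((T*u)*T - 62) = -5 + (u*T² - 62) = -5 + (-62 + u*T²) = -67 + u*T²)
c(g, -84)*b(-7) = (-67 + 28*(-84)²)*√(-7 - 7) = (-67 + 28*7056)*√(-14) = (-67 + 197568)*(I*√14) = 197501*(I*√14) = 197501*I*√14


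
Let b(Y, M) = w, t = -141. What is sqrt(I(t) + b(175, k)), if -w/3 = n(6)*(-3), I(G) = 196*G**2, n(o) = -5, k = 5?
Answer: 3*sqrt(432959) ≈ 1974.0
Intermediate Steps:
w = -45 (w = -(-15)*(-3) = -3*15 = -45)
b(Y, M) = -45
sqrt(I(t) + b(175, k)) = sqrt(196*(-141)**2 - 45) = sqrt(196*19881 - 45) = sqrt(3896676 - 45) = sqrt(3896631) = 3*sqrt(432959)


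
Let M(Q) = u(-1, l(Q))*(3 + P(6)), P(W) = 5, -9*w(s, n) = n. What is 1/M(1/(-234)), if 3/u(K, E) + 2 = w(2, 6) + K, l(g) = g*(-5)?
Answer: -11/72 ≈ -0.15278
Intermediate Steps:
w(s, n) = -n/9
l(g) = -5*g
u(K, E) = 3/(-8/3 + K) (u(K, E) = 3/(-2 + (-⅑*6 + K)) = 3/(-2 + (-⅔ + K)) = 3/(-8/3 + K))
M(Q) = -72/11 (M(Q) = (9/(-8 + 3*(-1)))*(3 + 5) = (9/(-8 - 3))*8 = (9/(-11))*8 = (9*(-1/11))*8 = -9/11*8 = -72/11)
1/M(1/(-234)) = 1/(-72/11) = -11/72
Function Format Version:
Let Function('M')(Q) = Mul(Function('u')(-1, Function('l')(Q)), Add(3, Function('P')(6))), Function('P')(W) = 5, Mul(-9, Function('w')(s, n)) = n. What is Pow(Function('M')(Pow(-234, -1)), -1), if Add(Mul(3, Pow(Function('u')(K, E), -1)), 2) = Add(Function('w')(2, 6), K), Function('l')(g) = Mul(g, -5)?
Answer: Rational(-11, 72) ≈ -0.15278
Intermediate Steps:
Function('w')(s, n) = Mul(Rational(-1, 9), n)
Function('l')(g) = Mul(-5, g)
Function('u')(K, E) = Mul(3, Pow(Add(Rational(-8, 3), K), -1)) (Function('u')(K, E) = Mul(3, Pow(Add(-2, Add(Mul(Rational(-1, 9), 6), K)), -1)) = Mul(3, Pow(Add(-2, Add(Rational(-2, 3), K)), -1)) = Mul(3, Pow(Add(Rational(-8, 3), K), -1)))
Function('M')(Q) = Rational(-72, 11) (Function('M')(Q) = Mul(Mul(9, Pow(Add(-8, Mul(3, -1)), -1)), Add(3, 5)) = Mul(Mul(9, Pow(Add(-8, -3), -1)), 8) = Mul(Mul(9, Pow(-11, -1)), 8) = Mul(Mul(9, Rational(-1, 11)), 8) = Mul(Rational(-9, 11), 8) = Rational(-72, 11))
Pow(Function('M')(Pow(-234, -1)), -1) = Pow(Rational(-72, 11), -1) = Rational(-11, 72)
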